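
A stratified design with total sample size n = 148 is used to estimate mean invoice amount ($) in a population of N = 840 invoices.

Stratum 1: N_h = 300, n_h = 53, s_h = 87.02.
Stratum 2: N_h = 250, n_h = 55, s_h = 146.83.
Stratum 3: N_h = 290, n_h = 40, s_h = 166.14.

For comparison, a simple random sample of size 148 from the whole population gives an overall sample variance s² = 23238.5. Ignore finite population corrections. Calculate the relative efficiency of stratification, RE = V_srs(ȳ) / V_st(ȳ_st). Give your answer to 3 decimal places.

V̂(ȳ_st) = Σ W_h² s_h²/n_h, with W_h = N_h/N and N = 840:
  stratum 1: (300/840)²·87.02²/53 = 18.2241
  stratum 2: (250/840)²·146.83²/55 = 34.7207
  stratum 3: (290/840)²·166.14²/40 = 82.2481
V_st = 135.193
V_srs = s²/n = 23238.5/148 = 157.017
Relative efficiency = V_srs / V_st = 157.017/135.193 = 1.1614

RE ≈ 1.161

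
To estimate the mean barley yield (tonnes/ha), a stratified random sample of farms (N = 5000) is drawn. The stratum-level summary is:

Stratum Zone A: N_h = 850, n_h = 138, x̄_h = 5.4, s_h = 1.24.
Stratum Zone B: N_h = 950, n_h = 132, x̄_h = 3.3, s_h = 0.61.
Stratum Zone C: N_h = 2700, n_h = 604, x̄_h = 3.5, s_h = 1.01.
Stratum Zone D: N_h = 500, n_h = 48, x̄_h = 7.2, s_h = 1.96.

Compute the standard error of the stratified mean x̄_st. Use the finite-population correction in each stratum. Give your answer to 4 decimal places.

SE(x̄_st) ≈ 0.0383

V̂(x̄_st) = Σ W_h² (1 − n_h/N_h) s_h²/n_h, with W_h = N_h/N and N = 5000:
  stratum Zone A: (850/5000)²·(1 − 138/850)·1.24²/138 = 0.000269726
  stratum Zone B: (950/5000)²·(1 − 132/950)·0.61²/132 = 8.76239e-05
  stratum Zone C: (2700/5000)²·(1 − 604/2700)·1.01²/604 = 0.000382315
  stratum Zone D: (500/5000)²·(1 − 48/500)·1.96²/48 = 0.000723501
V̂(x̄_st) = 0.00146317
SE(x̄_st) = √0.00146317 = 0.0382514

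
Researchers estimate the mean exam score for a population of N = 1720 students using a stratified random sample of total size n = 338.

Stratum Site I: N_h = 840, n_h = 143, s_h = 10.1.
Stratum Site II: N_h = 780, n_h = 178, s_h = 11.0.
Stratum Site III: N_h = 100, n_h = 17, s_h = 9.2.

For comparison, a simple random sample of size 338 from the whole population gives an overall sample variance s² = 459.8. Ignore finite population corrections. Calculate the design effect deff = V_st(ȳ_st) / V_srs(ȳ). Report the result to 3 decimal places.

deff ≈ 0.240

V̂(ȳ_st) = Σ W_h² s_h²/n_h, with W_h = N_h/N and N = 1720:
  stratum Site I: (840/1720)²·10.1²/143 = 0.170141
  stratum Site II: (780/1720)²·11.0²/178 = 0.139797
  stratum Site III: (100/1720)²·9.2²/17 = 0.0168294
V_st = 0.326767
V_srs = s²/n = 459.8/338 = 1.36036
deff = V_st / V_srs = 0.326767/1.36036 = 0.2402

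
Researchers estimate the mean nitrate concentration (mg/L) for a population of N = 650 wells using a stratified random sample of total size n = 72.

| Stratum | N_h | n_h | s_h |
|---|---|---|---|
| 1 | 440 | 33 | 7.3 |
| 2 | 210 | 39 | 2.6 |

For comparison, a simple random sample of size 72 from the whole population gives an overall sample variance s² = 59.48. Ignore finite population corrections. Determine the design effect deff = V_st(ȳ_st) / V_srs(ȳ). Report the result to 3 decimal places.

deff ≈ 0.918

V̂(ȳ_st) = Σ W_h² s_h²/n_h, with W_h = N_h/N and N = 650:
  stratum 1: (440/650)²·7.3²/33 = 0.739964
  stratum 2: (210/650)²·2.6²/39 = 0.0180923
V_st = 0.758056
V_srs = s²/n = 59.48/72 = 0.826111
deff = V_st / V_srs = 0.758056/0.826111 = 0.9176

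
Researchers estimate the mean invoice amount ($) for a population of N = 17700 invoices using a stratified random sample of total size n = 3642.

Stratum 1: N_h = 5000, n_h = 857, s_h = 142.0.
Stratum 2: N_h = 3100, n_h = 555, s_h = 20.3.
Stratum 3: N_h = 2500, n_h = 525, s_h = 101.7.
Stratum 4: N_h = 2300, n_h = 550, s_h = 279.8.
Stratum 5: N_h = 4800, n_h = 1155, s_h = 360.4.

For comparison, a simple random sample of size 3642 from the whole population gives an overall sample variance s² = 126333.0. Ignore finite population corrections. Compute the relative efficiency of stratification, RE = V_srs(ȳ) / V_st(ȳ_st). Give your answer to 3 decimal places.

V̂(ȳ_st) = Σ W_h² s_h²/n_h, with W_h = N_h/N and N = 17700:
  stratum 1: (5000/17700)²·142.0²/857 = 1.87754
  stratum 2: (3100/17700)²·20.3²/555 = 0.0227759
  stratum 3: (2500/17700)²·101.7²/525 = 0.393021
  stratum 4: (2300/17700)²·279.8²/550 = 2.40349
  stratum 5: (4800/17700)²·360.4²/1155 = 8.27034
V_st = 12.9672
V_srs = s²/n = 126333.0/3642 = 34.6878
Relative efficiency = V_srs / V_st = 34.6878/12.9672 = 2.6750

RE ≈ 2.675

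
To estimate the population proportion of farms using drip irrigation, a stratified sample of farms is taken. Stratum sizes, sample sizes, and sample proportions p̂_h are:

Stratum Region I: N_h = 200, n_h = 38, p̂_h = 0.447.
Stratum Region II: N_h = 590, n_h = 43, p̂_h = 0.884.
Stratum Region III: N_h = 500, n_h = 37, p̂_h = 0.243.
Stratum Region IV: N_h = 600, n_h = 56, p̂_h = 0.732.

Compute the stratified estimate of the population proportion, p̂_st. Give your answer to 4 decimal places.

p̂_st ≈ 0.6199

N = 1890; stratum weights W_h = N_h/N.
p̂_st = Σ W_h p̂_h = (200·0.447 + 590·0.884 + 500·0.243 + 600·0.732)/1890 = 0.61993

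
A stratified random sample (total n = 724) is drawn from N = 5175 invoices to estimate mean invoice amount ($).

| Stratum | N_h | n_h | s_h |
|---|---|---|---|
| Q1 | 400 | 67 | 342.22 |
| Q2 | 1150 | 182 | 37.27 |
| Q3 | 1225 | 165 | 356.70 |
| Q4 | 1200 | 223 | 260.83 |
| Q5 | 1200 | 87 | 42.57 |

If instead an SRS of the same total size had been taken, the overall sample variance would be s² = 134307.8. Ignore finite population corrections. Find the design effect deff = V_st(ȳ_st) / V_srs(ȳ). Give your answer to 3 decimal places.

deff ≈ 0.386

V̂(ȳ_st) = Σ W_h² s_h²/n_h, with W_h = N_h/N and N = 5175:
  stratum Q1: (400/5175)²·342.22²/67 = 10.4432
  stratum Q2: (1150/5175)²·37.27²/182 = 0.376897
  stratum Q3: (1225/5175)²·356.70²/165 = 43.209
  stratum Q4: (1200/5175)²·260.83²/223 = 16.4041
  stratum Q5: (1200/5175)²·42.57²/87 = 1.12003
V_st = 71.5532
V_srs = s²/n = 134307.8/724 = 185.508
deff = V_st / V_srs = 71.5532/185.508 = 0.3857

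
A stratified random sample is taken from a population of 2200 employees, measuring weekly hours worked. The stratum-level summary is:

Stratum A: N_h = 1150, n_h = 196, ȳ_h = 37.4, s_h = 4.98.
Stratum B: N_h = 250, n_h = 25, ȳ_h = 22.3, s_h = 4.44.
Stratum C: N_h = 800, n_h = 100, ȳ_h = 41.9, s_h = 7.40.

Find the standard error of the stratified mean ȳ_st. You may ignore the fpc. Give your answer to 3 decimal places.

SE(ȳ_st) ≈ 0.342

V̂(ȳ_st) = Σ W_h² s_h²/n_h, with W_h = N_h/N and N = 2200:
  stratum A: (1150/2200)²·4.98²/196 = 0.0345743
  stratum B: (250/2200)²·4.44²/25 = 0.0101826
  stratum C: (800/2200)²·7.40²/100 = 0.0724099
V̂(ȳ_st) = 0.117167
SE(ȳ_st) = √0.117167 = 0.342296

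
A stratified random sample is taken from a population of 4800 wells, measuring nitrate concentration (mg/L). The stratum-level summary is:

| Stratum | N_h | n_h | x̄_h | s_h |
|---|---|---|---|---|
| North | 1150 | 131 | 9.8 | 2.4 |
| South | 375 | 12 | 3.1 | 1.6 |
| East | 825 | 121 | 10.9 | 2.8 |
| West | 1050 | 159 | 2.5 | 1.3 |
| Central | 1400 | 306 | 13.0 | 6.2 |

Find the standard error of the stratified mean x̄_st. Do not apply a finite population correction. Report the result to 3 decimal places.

V̂(x̄_st) = Σ W_h² s_h²/n_h, with W_h = N_h/N and N = 4800:
  stratum North: (1150/4800)²·2.4²/131 = 0.00252385
  stratum South: (375/4800)²·1.6²/12 = 0.00130208
  stratum East: (825/4800)²·2.8²/121 = 0.00191406
  stratum West: (1050/4800)²·1.3²/159 = 0.000508611
  stratum Central: (1400/4800)²·6.2²/306 = 0.0106865
V̂(x̄_st) = 0.0169351
SE(x̄_st) = √0.0169351 = 0.130135

SE(x̄_st) ≈ 0.130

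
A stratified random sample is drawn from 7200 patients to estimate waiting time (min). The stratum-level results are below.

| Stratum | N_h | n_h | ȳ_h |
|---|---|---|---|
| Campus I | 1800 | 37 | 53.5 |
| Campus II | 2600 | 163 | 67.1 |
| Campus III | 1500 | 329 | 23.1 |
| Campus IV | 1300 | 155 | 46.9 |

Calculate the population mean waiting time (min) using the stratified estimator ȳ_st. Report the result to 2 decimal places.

ȳ_st ≈ 50.89

N = Σ N_h = 7200. Stratum weights W_h = N_h/N.
ȳ_st = (1800·53.5 + 2600·67.1 + 1500·23.1 + 1300·46.9) / 7200 = 50.8861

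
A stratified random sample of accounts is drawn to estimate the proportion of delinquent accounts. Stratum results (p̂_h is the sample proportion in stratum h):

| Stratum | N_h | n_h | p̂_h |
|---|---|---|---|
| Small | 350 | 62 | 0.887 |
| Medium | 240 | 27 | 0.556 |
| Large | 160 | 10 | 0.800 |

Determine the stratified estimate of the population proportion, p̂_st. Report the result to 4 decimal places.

N = 750; stratum weights W_h = N_h/N.
p̂_st = Σ W_h p̂_h = (350·0.887 + 240·0.556 + 160·0.800)/750 = 0.76252

p̂_st ≈ 0.7625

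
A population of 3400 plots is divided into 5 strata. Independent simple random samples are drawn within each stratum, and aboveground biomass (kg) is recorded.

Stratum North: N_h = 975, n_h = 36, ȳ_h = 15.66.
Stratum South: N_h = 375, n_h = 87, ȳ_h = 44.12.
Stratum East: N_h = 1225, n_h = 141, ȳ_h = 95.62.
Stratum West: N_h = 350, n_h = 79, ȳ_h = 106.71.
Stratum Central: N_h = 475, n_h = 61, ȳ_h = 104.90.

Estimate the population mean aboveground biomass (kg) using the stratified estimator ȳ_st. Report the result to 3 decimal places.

ȳ_st ≈ 69.448

N = Σ N_h = 3400. Stratum weights W_h = N_h/N.
ȳ_st = (975·15.66 + 375·44.12 + 1225·95.62 + 350·106.71 + 475·104.90) / 3400 = 69.44824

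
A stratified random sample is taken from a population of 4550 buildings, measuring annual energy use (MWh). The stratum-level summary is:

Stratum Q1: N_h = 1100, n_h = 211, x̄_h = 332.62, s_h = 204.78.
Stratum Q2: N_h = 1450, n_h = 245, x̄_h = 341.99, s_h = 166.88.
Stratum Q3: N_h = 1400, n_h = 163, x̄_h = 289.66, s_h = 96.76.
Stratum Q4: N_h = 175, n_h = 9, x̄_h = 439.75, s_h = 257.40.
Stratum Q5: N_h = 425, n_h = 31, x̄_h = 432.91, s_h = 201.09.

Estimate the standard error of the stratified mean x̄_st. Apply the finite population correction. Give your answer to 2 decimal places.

V̂(x̄_st) = Σ W_h² (1 − n_h/N_h) s_h²/n_h, with W_h = N_h/N and N = 4550:
  stratum Q1: (1100/4550)²·(1 − 211/1100)·204.78²/211 = 9.38781
  stratum Q2: (1450/4550)²·(1 − 245/1450)·166.88²/245 = 9.59345
  stratum Q3: (1400/4550)²·(1 − 163/1400)·96.76²/163 = 4.80484
  stratum Q4: (175/4550)²·(1 − 9/175)·257.40²/9 = 10.3299
  stratum Q5: (425/4550)²·(1 − 31/425)·201.09²/31 = 10.5507
V̂(x̄_st) = 44.6668
SE(x̄_st) = √44.6668 = 6.68332

SE(x̄_st) ≈ 6.68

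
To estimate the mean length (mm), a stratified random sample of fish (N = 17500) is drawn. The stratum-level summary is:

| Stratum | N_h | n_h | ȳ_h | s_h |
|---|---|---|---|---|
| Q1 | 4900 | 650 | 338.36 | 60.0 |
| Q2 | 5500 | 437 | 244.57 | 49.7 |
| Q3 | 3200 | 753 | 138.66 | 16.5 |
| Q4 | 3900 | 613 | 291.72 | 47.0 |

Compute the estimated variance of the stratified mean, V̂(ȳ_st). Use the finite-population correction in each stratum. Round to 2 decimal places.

V̂(ȳ_st) = Σ W_h² (1 − n_h/N_h) s_h²/n_h, with W_h = N_h/N and N = 17500:
  stratum Q1: (4900/17500)²·(1 − 650/4900)·60.0²/650 = 0.376615
  stratum Q2: (5500/17500)²·(1 − 437/5500)·49.7²/437 = 0.513956
  stratum Q3: (3200/17500)²·(1 − 753/3200)·16.5²/753 = 0.00924444
  stratum Q4: (3900/17500)²·(1 − 613/3900)·47.0²/613 = 0.150842
V̂(ȳ_st) = 1.05066

V̂(ȳ_st) ≈ 1.05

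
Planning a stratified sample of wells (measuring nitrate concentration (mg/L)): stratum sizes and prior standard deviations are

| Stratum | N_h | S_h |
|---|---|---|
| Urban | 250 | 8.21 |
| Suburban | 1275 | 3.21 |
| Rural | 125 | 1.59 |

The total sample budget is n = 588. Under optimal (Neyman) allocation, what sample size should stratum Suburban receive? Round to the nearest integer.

Neyman allocation: n_h = n · N_h S_h / Σ N_i S_i, with n = 588.
  stratum Urban: N_h·S_h = 250·8.21 = 2052.50
  stratum Suburban: N_h·S_h = 1275·3.21 = 4092.75
  stratum Rural: N_h·S_h = 125·1.59 = 198.75
Σ N_h S_h = 6344.00
n for stratum Suburban = 588·4092.75/6344.00 = 379.341 → 379

379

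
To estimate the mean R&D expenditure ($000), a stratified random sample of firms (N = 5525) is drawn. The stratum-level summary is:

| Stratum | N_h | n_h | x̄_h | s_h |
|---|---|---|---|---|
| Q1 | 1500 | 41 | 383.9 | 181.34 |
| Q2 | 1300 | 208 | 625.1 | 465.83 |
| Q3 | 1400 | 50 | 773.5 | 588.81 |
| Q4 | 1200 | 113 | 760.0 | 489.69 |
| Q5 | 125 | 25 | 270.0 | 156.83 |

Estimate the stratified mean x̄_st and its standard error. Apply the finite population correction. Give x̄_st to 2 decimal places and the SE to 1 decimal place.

x̄_st ≈ 618.49, SE ≈ 25.0

x̄_st = Σ W_h x̄_h = (1500·383.9 + 1300·625.1 + 1400·773.5 + 1200·760.0 + 125·270.0)/5525 = 618.48507
V̂(x̄_st) = Σ W_h² (1 − n_h/N_h) s_h²/n_h, with W_h = N_h/N and N = 5525:
  stratum Q1: (1500/5525)²·(1 − 41/1500)·181.34²/41 = 57.5023
  stratum Q2: (1300/5525)²·(1 − 208/1300)·465.83²/208 = 48.5169
  stratum Q3: (1400/5525)²·(1 − 50/1400)·588.81²/50 = 429.317
  stratum Q4: (1200/5525)²·(1 − 113/1200)·489.69²/113 = 90.6797
  stratum Q5: (125/5525)²·(1 − 25/125)·156.83²/25 = 0.402869
V̂(x̄_st) = 626.418
SE(x̄_st) = √626.418 = 25.0284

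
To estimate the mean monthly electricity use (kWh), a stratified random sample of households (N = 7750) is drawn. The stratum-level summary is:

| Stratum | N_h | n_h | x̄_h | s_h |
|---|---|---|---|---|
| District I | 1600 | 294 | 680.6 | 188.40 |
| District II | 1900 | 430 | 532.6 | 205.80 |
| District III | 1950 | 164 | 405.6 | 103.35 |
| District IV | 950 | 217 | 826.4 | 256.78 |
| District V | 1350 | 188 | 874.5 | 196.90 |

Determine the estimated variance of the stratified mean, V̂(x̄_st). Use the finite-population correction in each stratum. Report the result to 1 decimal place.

V̂(x̄_st) = Σ W_h² (1 − n_h/N_h) s_h²/n_h, with W_h = N_h/N and N = 7750:
  stratum District I: (1600/7750)²·(1 − 294/1600)·188.40²/294 = 4.20024
  stratum District II: (1900/7750)²·(1 − 430/1900)·205.80²/430 = 4.58026
  stratum District III: (1950/7750)²·(1 − 164/1950)·103.35²/164 = 3.7765
  stratum District IV: (950/7750)²·(1 − 217/950)·256.78²/217 = 3.52279
  stratum District V: (1350/7750)²·(1 − 188/1350)·196.90²/188 = 5.38605
V̂(x̄_st) = 21.4658

V̂(x̄_st) ≈ 21.5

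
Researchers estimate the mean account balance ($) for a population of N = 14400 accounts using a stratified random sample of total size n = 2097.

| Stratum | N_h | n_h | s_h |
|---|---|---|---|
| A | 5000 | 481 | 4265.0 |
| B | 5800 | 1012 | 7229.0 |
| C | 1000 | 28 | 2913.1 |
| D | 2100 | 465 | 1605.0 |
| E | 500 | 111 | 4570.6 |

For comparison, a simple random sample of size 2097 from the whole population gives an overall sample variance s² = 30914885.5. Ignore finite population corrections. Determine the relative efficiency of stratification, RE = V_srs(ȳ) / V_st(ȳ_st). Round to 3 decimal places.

V̂(ȳ_st) = Σ W_h² s_h²/n_h, with W_h = N_h/N and N = 14400:
  stratum A: (5000/14400)²·4265.0²/481 = 4559.4
  stratum B: (5800/14400)²·7229.0²/1012 = 8377.36
  stratum C: (1000/14400)²·2913.1²/28 = 1461.6
  stratum D: (2100/14400)²·1605.0²/465 = 117.818
  stratum E: (500/14400)²·4570.6²/111 = 226.902
V_st = 14743.1
V_srs = s²/n = 30914885.5/2097 = 14742.4
Relative efficiency = V_srs / V_st = 14742.4/14743.1 = 1.0000

RE ≈ 1.000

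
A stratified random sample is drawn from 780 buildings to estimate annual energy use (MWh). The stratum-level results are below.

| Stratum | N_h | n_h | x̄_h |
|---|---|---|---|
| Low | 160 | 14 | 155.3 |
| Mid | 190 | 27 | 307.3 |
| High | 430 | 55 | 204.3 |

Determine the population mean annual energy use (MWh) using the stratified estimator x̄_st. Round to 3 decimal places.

x̄_st ≈ 219.338

N = Σ N_h = 780. Stratum weights W_h = N_h/N.
x̄_st = (160·155.3 + 190·307.3 + 430·204.3) / 780 = 219.33846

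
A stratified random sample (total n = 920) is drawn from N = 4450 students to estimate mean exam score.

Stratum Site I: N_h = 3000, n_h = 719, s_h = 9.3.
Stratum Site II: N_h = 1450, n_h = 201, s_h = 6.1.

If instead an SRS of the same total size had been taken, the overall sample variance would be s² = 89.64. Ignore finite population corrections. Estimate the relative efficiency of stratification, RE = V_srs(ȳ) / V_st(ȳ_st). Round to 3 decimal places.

V̂(ȳ_st) = Σ W_h² s_h²/n_h, with W_h = N_h/N and N = 4450:
  stratum Site I: (3000/4450)²·9.3²/719 = 0.0546713
  stratum Site II: (1450/4450)²·6.1²/201 = 0.0196553
V_st = 0.0743266
V_srs = s²/n = 89.64/920 = 0.0974348
Relative efficiency = V_srs / V_st = 0.0974348/0.0743266 = 1.3109

RE ≈ 1.311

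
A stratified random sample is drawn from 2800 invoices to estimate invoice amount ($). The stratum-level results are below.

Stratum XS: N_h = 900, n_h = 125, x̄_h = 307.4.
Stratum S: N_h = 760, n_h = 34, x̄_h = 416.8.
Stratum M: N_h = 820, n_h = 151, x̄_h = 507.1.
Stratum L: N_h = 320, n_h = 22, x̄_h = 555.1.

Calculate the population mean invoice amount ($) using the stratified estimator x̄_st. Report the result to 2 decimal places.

N = Σ N_h = 2800. Stratum weights W_h = N_h/N.
x̄_st = (900·307.4 + 760·416.8 + 820·507.1 + 320·555.1) / 2800 = 423.8864

x̄_st ≈ 423.89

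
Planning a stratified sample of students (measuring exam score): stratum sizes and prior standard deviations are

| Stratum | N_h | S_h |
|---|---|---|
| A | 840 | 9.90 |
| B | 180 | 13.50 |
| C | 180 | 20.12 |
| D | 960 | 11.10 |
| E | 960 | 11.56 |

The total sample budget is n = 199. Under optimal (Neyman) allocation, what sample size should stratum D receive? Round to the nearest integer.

59

Neyman allocation: n_h = n · N_h S_h / Σ N_i S_i, with n = 199.
  stratum A: N_h·S_h = 840·9.90 = 8316.00
  stratum B: N_h·S_h = 180·13.50 = 2430.00
  stratum C: N_h·S_h = 180·20.12 = 3621.60
  stratum D: N_h·S_h = 960·11.10 = 10656.00
  stratum E: N_h·S_h = 960·11.56 = 11097.60
Σ N_h S_h = 36121.20
n for stratum D = 199·10656.00/36121.20 = 58.706 → 59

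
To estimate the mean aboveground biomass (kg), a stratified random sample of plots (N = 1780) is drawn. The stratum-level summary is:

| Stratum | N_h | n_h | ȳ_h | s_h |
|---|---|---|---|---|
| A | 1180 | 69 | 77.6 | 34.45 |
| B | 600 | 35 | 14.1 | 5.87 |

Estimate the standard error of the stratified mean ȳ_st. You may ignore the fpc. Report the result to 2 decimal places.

SE(ȳ_st) ≈ 2.77

V̂(ȳ_st) = Σ W_h² s_h²/n_h, with W_h = N_h/N and N = 1780:
  stratum A: (1180/1780)²·34.45²/69 = 7.55881
  stratum B: (600/1780)²·5.87²/35 = 0.111859
V̂(ȳ_st) = 7.67067
SE(ȳ_st) = √7.67067 = 2.7696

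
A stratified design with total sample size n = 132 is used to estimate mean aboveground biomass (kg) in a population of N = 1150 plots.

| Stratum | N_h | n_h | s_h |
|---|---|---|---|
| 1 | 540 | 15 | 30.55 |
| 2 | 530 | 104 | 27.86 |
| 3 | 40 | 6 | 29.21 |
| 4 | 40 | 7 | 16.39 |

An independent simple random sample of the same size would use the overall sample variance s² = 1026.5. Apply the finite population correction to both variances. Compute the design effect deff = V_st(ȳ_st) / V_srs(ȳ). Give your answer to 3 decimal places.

deff ≈ 2.149

V̂(ȳ_st) = Σ W_h² (1 − n_h/N_h) s_h²/n_h, with W_h = N_h/N and N = 1150:
  stratum 1: (540/1150)²·(1 − 15/540)·30.55²/15 = 13.3379
  stratum 2: (530/1150)²·(1 − 104/530)·27.86²/104 = 1.27414
  stratum 3: (40/1150)²·(1 − 6/40)·29.21²/6 = 0.146236
  stratum 4: (40/1150)²·(1 − 7/40)·16.39²/7 = 0.0383035
V_st = 14.7966
V_srs = (1 − 132/1150)·1026.5/132 = 6.88391
deff = V_st / V_srs = 14.7966/6.88391 = 2.1495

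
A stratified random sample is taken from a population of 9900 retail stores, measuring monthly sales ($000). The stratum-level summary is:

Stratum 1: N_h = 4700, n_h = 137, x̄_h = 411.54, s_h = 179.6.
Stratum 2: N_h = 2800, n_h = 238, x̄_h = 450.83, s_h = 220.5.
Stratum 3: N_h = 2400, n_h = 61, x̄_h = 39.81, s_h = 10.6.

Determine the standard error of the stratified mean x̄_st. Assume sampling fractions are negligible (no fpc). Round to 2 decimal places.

V̂(x̄_st) = Σ W_h² s_h²/n_h, with W_h = N_h/N and N = 9900:
  stratum 1: (4700/9900)²·179.6²/137 = 53.0661
  stratum 2: (2800/9900)²·220.5²/238 = 16.3413
  stratum 3: (2400/9900)²·10.6²/61 = 0.108252
V̂(x̄_st) = 69.5157
SE(x̄_st) = √69.5157 = 8.3376

SE(x̄_st) ≈ 8.34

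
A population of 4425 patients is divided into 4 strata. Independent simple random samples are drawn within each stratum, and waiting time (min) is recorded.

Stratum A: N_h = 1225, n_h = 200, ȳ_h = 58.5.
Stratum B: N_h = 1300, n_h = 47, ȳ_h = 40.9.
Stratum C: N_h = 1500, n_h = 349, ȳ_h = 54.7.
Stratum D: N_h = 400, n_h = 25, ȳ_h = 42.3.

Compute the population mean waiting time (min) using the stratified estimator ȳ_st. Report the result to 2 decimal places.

N = Σ N_h = 4425. Stratum weights W_h = N_h/N.
ȳ_st = (1225·58.5 + 1300·40.9 + 1500·54.7 + 400·42.3) / 4425 = 50.5768

ȳ_st ≈ 50.58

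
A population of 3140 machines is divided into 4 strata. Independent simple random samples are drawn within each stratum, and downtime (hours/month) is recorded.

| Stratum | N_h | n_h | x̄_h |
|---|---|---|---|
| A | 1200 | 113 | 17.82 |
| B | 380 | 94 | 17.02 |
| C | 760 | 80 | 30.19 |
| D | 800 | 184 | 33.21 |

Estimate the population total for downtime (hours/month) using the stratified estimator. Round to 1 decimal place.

τ̂_st = Σ N_h x̄_h = 1200·17.82 + 380·17.02 + 760·30.19 + 800·33.21 = 77364.0

τ̂_st ≈ 77364.0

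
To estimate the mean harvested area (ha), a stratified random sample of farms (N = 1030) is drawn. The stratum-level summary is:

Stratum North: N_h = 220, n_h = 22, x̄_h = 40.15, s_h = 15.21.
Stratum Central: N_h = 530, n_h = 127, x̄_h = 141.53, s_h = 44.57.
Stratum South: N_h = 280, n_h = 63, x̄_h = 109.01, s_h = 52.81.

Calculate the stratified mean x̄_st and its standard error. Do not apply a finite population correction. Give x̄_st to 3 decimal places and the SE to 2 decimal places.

x̄_st = Σ W_h x̄_h = (220·40.15 + 530·141.53 + 280·109.01)/1030 = 111.03563
V̂(x̄_st) = Σ W_h² s_h²/n_h, with W_h = N_h/N and N = 1030:
  stratum North: (220/1030)²·15.21²/22 = 0.479741
  stratum Central: (530/1030)²·44.57²/127 = 4.14151
  stratum South: (280/1030)²·52.81²/63 = 3.2714
V̂(x̄_st) = 7.89265
SE(x̄_st) = √7.89265 = 2.80939

x̄_st ≈ 111.036, SE ≈ 2.81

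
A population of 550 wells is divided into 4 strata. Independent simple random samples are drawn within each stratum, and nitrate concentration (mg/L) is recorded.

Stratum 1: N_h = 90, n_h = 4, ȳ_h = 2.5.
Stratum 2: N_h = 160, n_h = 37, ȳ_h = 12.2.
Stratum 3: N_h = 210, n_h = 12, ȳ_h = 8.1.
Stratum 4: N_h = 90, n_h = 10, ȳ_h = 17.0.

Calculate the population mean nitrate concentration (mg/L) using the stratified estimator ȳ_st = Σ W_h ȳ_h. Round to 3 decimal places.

N = Σ N_h = 550. Stratum weights W_h = N_h/N.
ȳ_st = (90·2.5 + 160·12.2 + 210·8.1 + 90·17.0) / 550 = 9.83273

ȳ_st ≈ 9.833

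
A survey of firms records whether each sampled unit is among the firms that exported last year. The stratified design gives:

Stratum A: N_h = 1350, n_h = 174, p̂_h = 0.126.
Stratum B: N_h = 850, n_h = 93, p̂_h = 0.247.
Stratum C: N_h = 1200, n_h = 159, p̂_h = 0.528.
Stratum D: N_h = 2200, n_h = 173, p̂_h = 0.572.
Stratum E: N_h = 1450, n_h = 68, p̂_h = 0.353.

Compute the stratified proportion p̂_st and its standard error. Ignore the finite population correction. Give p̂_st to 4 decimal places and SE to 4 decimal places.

p̂_st ≈ 0.3949, SE ≈ 0.0195

N = 7050; stratum weights W_h = N_h/N.
p̂_st = Σ W_h p̂_h = (1350·0.126 + 850·0.247 + 1200·0.528 + 2200·0.572 + 1450·0.353)/7050 = 0.39488
V̂(p̂_st) = Σ W_h² p̂_h(1−p̂_h)/(n_h−1):
  stratum A: (1350/7050)²·0.126·0.874/173 = 2.33413e-05
  stratum B: (850/7050)²·0.247·0.753/92 = 2.93876e-05
  stratum C: (1200/7050)²·0.528·0.472/158 = 4.56986e-05
  stratum D: (2200/7050)²·0.572·0.428/172 = 0.000138605
  stratum E: (1450/7050)²·0.353·0.647/67 = 0.000144199
V̂(p̂_st) = 0.000381231; SE = √V̂ = 0.0195251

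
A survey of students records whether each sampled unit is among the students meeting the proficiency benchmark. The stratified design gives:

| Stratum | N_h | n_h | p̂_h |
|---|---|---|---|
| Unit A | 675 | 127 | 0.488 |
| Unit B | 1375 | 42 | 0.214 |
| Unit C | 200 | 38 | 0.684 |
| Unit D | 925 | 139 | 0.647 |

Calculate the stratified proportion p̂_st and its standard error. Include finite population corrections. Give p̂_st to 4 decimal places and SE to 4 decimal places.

N = 3175; stratum weights W_h = N_h/N.
p̂_st = Σ W_h p̂_h = (675·0.488 + 1375·0.214 + 200·0.684 + 925·0.647)/3175 = 0.42801
V̂(p̂_st) = Σ W_h² (1 − n_h/N_h) p̂_h(1−p̂_h)/(n_h−1):
  stratum Unit A: (675/3175)²·(1 − 127/675)·0.488·0.512/126 = 7.27639e-05
  stratum Unit B: (1375/3175)²·(1 − 42/1375)·0.214·0.786/41 = 0.00074593
  stratum Unit C: (200/3175)²·(1 − 38/200)·0.684·0.316/37 = 1.87758e-05
  stratum Unit D: (925/3175)²·(1 − 139/925)·0.647·0.353/138 = 0.000119365
V̂(p̂_st) = 0.000956834; SE = √V̂ = 0.0309327

p̂_st ≈ 0.4280, SE ≈ 0.0309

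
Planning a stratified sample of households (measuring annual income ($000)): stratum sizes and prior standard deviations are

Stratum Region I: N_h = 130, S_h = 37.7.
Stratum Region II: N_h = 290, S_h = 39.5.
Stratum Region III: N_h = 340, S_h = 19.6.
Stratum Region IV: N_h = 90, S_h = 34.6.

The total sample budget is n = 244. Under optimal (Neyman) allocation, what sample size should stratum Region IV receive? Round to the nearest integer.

29

Neyman allocation: n_h = n · N_h S_h / Σ N_i S_i, with n = 244.
  stratum Region I: N_h·S_h = 130·37.7 = 4901.00
  stratum Region II: N_h·S_h = 290·39.5 = 11455.00
  stratum Region III: N_h·S_h = 340·19.6 = 6664.00
  stratum Region IV: N_h·S_h = 90·34.6 = 3114.00
Σ N_h S_h = 26134.00
n for stratum Region IV = 244·3114.00/26134.00 = 29.074 → 29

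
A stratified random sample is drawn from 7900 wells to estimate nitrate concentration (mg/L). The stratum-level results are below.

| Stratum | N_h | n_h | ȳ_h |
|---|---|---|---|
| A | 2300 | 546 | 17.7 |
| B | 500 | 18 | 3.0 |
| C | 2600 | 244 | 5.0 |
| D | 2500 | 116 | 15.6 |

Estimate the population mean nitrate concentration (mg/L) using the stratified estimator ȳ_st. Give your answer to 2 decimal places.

ȳ_st ≈ 11.93

N = Σ N_h = 7900. Stratum weights W_h = N_h/N.
ȳ_st = (2300·17.7 + 500·3.0 + 2600·5.0 + 2500·15.6) / 7900 = 11.9253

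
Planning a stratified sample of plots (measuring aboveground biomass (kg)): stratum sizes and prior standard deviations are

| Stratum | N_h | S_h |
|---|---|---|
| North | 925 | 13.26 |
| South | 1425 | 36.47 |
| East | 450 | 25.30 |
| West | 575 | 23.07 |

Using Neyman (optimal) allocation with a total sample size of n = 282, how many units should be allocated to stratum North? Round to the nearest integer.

39

Neyman allocation: n_h = n · N_h S_h / Σ N_i S_i, with n = 282.
  stratum North: N_h·S_h = 925·13.26 = 12265.50
  stratum South: N_h·S_h = 1425·36.47 = 51969.75
  stratum East: N_h·S_h = 450·25.30 = 11385.00
  stratum West: N_h·S_h = 575·23.07 = 13265.25
Σ N_h S_h = 88885.50
n for stratum North = 282·12265.50/88885.50 = 38.914 → 39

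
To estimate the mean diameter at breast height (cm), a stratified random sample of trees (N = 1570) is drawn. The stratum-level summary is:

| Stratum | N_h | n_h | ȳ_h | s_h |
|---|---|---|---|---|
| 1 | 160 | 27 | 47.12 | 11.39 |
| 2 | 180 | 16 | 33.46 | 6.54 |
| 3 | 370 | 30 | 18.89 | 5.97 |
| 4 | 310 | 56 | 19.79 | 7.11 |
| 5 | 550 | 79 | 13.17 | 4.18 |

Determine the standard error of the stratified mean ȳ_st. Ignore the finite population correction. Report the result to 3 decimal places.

SE(ȳ_st) ≈ 0.462

V̂(ȳ_st) = Σ W_h² s_h²/n_h, with W_h = N_h/N and N = 1570:
  stratum 1: (160/1570)²·11.39²/27 = 0.0499027
  stratum 2: (180/1570)²·6.54²/16 = 0.0351383
  stratum 3: (370/1570)²·5.97²/30 = 0.0659829
  stratum 4: (310/1570)²·7.11²/56 = 0.0351945
  stratum 5: (550/1570)²·4.18²/79 = 0.0271426
V̂(ȳ_st) = 0.213361
SE(ȳ_st) = √0.213361 = 0.46191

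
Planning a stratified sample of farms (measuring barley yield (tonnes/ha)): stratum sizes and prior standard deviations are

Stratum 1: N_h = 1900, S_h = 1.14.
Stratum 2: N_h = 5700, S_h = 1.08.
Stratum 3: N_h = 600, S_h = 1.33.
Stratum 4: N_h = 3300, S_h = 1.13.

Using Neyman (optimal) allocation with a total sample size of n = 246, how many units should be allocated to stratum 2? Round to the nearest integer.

Neyman allocation: n_h = n · N_h S_h / Σ N_i S_i, with n = 246.
  stratum 1: N_h·S_h = 1900·1.14 = 2166.00
  stratum 2: N_h·S_h = 5700·1.08 = 6156.00
  stratum 3: N_h·S_h = 600·1.33 = 798.00
  stratum 4: N_h·S_h = 3300·1.13 = 3729.00
Σ N_h S_h = 12849.00
n for stratum 2 = 246·6156.00/12849.00 = 117.859 → 118

118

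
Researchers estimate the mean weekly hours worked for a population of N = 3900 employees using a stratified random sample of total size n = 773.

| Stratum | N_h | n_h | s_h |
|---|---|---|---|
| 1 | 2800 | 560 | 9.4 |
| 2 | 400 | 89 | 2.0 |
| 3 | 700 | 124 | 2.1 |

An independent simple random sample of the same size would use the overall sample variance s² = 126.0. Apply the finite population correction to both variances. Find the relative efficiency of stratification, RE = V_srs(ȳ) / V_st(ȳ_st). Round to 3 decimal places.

V̂(ȳ_st) = Σ W_h² (1 − n_h/N_h) s_h²/n_h, with W_h = N_h/N and N = 3900:
  stratum 1: (2800/3900)²·(1 − 560/2800)·9.4²/560 = 0.0650646
  stratum 2: (400/3900)²·(1 − 89/400)·2.0²/89 = 0.000367588
  stratum 3: (700/3900)²·(1 − 124/700)·2.1²/124 = 0.000942775
V_st = 0.0663749
V_srs = (1 − 773/3900)·126.0/773 = 0.130694
Relative efficiency = V_srs / V_st = 0.130694/0.0663749 = 1.9690

RE ≈ 1.969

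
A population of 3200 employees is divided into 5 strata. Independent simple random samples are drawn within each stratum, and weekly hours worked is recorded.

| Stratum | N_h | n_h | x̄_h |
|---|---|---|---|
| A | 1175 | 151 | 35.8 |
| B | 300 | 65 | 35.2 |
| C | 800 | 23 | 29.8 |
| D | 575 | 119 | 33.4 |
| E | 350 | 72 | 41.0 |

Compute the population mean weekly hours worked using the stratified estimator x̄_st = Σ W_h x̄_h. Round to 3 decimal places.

N = Σ N_h = 3200. Stratum weights W_h = N_h/N.
x̄_st = (1175·35.8 + 300·35.2 + 800·29.8 + 575·33.4 + 350·41.0) / 3200 = 34.38125

x̄_st ≈ 34.381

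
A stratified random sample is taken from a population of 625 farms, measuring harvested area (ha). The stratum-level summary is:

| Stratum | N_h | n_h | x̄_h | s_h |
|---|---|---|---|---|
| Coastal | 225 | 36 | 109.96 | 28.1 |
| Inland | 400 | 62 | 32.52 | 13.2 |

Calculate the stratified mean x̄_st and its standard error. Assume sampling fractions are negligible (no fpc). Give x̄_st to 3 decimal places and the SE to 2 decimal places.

x̄_st ≈ 60.398, SE ≈ 2.00

x̄_st = Σ W_h x̄_h = (225·109.96 + 400·32.52)/625 = 60.39840
V̂(x̄_st) = Σ W_h² s_h²/n_h, with W_h = N_h/N and N = 625:
  stratum Coastal: (225/625)²·28.1²/36 = 2.8426
  stratum Inland: (400/625)²·13.2²/62 = 1.15111
V̂(x̄_st) = 3.9937
SE(x̄_st) = √3.9937 = 1.99843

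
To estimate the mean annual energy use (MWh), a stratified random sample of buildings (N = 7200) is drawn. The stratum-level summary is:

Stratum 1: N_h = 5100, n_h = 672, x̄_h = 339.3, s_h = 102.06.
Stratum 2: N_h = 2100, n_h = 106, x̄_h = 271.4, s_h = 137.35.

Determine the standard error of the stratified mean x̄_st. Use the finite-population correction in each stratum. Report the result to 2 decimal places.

SE(x̄_st) ≈ 4.60

V̂(x̄_st) = Σ W_h² (1 − n_h/N_h) s_h²/n_h, with W_h = N_h/N and N = 7200:
  stratum 1: (5100/7200)²·(1 − 672/5100)·102.06²/672 = 6.75235
  stratum 2: (2100/7200)²·(1 − 106/2100)·137.35²/106 = 14.3758
V̂(x̄_st) = 21.1281
SE(x̄_st) = √21.1281 = 4.59653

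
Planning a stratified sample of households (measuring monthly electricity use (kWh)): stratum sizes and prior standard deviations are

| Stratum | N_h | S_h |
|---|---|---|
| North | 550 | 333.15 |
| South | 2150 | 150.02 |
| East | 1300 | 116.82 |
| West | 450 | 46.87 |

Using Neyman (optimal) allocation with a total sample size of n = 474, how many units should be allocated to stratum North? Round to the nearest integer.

Neyman allocation: n_h = n · N_h S_h / Σ N_i S_i, with n = 474.
  stratum North: N_h·S_h = 550·333.15 = 183232.50
  stratum South: N_h·S_h = 2150·150.02 = 322543.00
  stratum East: N_h·S_h = 1300·116.82 = 151866.00
  stratum West: N_h·S_h = 450·46.87 = 21091.50
Σ N_h S_h = 678733.00
n for stratum North = 474·183232.50/678733.00 = 127.962 → 128

128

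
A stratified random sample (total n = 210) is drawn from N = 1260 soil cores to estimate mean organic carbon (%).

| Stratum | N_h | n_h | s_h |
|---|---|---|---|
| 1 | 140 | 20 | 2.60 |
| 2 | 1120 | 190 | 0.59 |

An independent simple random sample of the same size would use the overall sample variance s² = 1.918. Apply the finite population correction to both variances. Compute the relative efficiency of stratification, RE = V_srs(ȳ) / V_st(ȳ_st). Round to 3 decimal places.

V̂(ȳ_st) = Σ W_h² (1 − n_h/N_h) s_h²/n_h, with W_h = N_h/N and N = 1260:
  stratum 1: (140/1260)²·(1 − 20/140)·2.60²/20 = 0.00357672
  stratum 2: (1120/1260)²·(1 − 190/1120)·0.59²/190 = 0.00120202
V_st = 0.00477874
V_srs = (1 − 210/1260)·1.918/210 = 0.00761111
Relative efficiency = V_srs / V_st = 0.00761111/0.00477874 = 1.5927

RE ≈ 1.593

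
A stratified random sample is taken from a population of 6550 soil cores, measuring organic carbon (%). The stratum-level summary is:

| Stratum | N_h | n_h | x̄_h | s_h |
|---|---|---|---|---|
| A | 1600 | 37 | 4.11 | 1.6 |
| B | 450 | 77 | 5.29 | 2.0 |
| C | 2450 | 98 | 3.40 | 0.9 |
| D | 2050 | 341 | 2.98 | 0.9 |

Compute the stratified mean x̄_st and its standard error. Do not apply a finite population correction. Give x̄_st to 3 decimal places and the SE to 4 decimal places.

x̄_st = Σ W_h x̄_h = (1600·4.11 + 450·5.29 + 2450·3.40 + 2050·2.98)/6550 = 3.57183
V̂(x̄_st) = Σ W_h² s_h²/n_h, with W_h = N_h/N and N = 6550:
  stratum A: (1600/6550)²·1.6²/37 = 0.00412853
  stratum B: (450/6550)²·2.0²/77 = 0.000245195
  stratum C: (2450/6550)²·0.9²/98 = 0.0011564
  stratum D: (2050/6550)²·0.9²/341 = 0.000232678
V̂(x̄_st) = 0.00576281
SE(x̄_st) = √0.00576281 = 0.0759131

x̄_st ≈ 3.572, SE ≈ 0.0759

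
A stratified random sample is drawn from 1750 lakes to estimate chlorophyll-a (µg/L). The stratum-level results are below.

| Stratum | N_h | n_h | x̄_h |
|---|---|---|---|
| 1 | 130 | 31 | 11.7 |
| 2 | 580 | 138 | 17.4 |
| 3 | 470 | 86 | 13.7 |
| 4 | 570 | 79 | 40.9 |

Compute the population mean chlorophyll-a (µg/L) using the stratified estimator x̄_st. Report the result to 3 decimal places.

x̄_st ≈ 23.637

N = Σ N_h = 1750. Stratum weights W_h = N_h/N.
x̄_st = (130·11.7 + 580·17.4 + 470·13.7 + 570·40.9) / 1750 = 23.63714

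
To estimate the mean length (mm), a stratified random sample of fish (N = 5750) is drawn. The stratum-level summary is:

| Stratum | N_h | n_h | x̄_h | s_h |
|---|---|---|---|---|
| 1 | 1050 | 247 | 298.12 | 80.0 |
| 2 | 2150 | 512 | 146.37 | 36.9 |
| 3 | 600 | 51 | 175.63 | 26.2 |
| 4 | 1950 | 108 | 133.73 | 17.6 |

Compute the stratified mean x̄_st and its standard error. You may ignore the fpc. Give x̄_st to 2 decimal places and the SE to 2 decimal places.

x̄_st ≈ 172.85, SE ≈ 1.31

x̄_st = Σ W_h x̄_h = (1050·298.12 + 2150·146.37 + 600·175.63 + 1950·133.73)/5750 = 172.84748
V̂(x̄_st) = Σ W_h² s_h²/n_h, with W_h = N_h/N and N = 5750:
  stratum 1: (1050/5750)²·80.0²/247 = 0.864024
  stratum 2: (2150/5750)²·36.9²/512 = 0.371813
  stratum 3: (600/5750)²·26.2²/51 = 0.146555
  stratum 4: (1950/5750)²·17.6²/108 = 0.329864
V̂(x̄_st) = 1.71226
SE(x̄_st) = √1.71226 = 1.30853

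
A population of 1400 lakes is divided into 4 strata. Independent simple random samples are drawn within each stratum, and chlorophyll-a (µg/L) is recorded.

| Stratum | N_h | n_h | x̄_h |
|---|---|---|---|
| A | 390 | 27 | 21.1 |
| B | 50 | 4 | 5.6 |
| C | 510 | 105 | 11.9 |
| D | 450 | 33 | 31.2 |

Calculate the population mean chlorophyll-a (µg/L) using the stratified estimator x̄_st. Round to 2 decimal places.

x̄_st ≈ 20.44

N = Σ N_h = 1400. Stratum weights W_h = N_h/N.
x̄_st = (390·21.1 + 50·5.6 + 510·11.9 + 450·31.2) / 1400 = 20.4414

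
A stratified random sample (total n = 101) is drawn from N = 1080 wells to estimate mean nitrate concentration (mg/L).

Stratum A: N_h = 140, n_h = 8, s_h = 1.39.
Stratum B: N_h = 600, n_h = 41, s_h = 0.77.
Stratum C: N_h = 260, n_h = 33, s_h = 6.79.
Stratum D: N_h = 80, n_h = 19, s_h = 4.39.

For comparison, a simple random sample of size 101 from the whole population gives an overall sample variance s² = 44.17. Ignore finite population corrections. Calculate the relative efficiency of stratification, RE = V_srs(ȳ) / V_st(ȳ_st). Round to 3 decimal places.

V̂(ȳ_st) = Σ W_h² s_h²/n_h, with W_h = N_h/N and N = 1080:
  stratum A: (140/1080)²·1.39²/8 = 0.00405834
  stratum B: (600/1080)²·0.77²/41 = 0.00446326
  stratum C: (260/1080)²·6.79²/33 = 0.0809701
  stratum D: (80/1080)²·4.39²/19 = 0.00556555
V_st = 0.0950573
V_srs = s²/n = 44.17/101 = 0.437327
Relative efficiency = V_srs / V_st = 0.437327/0.0950573 = 4.6007

RE ≈ 4.601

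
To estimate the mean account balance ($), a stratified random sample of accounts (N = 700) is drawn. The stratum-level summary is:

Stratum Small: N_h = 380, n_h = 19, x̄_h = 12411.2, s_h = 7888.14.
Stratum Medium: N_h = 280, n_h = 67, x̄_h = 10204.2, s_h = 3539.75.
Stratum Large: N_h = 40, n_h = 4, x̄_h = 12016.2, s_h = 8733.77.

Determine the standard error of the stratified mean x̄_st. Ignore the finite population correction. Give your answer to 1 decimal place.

SE(x̄_st) ≈ 1028.2

V̂(x̄_st) = Σ W_h² s_h²/n_h, with W_h = N_h/N and N = 700:
  stratum Small: (380/700)²·7888.14²/19 = 965088
  stratum Medium: (280/700)²·3539.75²/67 = 29922
  stratum Large: (40/700)²·8733.77²/4 = 62268.4
V̂(x̄_st) = 1.05728e+06
SE(x̄_st) = √1.05728e+06 = 1028.24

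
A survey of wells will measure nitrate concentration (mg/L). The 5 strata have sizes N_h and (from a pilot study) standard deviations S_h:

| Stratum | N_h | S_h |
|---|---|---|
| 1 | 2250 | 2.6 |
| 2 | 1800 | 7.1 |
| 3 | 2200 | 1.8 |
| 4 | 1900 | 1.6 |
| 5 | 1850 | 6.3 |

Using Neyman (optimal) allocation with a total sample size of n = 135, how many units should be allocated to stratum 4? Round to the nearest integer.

11

Neyman allocation: n_h = n · N_h S_h / Σ N_i S_i, with n = 135.
  stratum 1: N_h·S_h = 2250·2.6 = 5850.00
  stratum 2: N_h·S_h = 1800·7.1 = 12780.00
  stratum 3: N_h·S_h = 2200·1.8 = 3960.00
  stratum 4: N_h·S_h = 1900·1.6 = 3040.00
  stratum 5: N_h·S_h = 1850·6.3 = 11655.00
Σ N_h S_h = 37285.00
n for stratum 4 = 135·3040.00/37285.00 = 11.007 → 11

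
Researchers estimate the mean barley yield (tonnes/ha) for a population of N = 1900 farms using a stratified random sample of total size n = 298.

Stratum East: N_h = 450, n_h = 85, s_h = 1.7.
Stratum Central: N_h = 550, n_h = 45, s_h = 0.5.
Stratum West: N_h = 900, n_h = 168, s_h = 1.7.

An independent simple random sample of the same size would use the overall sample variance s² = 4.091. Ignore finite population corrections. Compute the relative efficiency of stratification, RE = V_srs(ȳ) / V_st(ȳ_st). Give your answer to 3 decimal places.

RE ≈ 2.203

V̂(ȳ_st) = Σ W_h² s_h²/n_h, with W_h = N_h/N and N = 1900:
  stratum East: (450/1900)²·1.7²/85 = 0.0019072
  stratum Central: (550/1900)²·0.5²/45 = 0.000465528
  stratum West: (900/1900)²·1.7²/168 = 0.00385981
V_st = 0.00623254
V_srs = s²/n = 4.091/298 = 0.0137282
Relative efficiency = V_srs / V_st = 0.0137282/0.00623254 = 2.2027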